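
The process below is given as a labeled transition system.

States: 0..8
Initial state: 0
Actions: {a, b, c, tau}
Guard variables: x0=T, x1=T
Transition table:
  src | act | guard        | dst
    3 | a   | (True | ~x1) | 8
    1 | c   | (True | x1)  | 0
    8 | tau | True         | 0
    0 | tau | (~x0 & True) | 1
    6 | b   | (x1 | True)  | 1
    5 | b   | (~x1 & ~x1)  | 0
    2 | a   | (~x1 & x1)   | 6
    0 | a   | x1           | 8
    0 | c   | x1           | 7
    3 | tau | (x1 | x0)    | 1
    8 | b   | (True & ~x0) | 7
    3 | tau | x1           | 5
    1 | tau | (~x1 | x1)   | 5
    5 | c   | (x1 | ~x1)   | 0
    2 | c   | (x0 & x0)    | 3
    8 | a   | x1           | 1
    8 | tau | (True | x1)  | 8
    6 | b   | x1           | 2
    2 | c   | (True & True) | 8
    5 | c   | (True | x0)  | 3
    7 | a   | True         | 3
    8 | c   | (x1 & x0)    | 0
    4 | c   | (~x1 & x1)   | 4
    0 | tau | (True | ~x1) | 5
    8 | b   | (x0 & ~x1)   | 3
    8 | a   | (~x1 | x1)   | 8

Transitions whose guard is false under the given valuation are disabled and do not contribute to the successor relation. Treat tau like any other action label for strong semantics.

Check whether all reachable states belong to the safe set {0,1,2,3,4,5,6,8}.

Allowed set {0,1,2,3,4,5,6,8}
Reach set: {0,1,3,5,7,8}
  0: ok
  1: ok
  3: ok
  5: ok
  7: ✗ unsafe
  8: ok
counterexample path to 7: c

Answer: INVARIANT VIOLATED at state 7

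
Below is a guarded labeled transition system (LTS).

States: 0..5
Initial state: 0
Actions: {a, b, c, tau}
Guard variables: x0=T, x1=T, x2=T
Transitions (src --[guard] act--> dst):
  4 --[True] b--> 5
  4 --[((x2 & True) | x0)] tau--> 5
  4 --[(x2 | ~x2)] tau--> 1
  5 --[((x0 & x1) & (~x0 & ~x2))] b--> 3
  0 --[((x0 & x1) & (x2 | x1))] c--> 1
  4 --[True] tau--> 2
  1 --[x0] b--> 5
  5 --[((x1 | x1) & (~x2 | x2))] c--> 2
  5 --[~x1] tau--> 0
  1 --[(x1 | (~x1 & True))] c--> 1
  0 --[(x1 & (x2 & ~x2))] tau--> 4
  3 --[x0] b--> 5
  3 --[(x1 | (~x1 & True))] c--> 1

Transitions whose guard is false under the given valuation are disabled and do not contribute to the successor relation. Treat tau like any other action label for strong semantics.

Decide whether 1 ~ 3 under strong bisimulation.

Bisimulation quotient by refinement:
  π0 = {{0,1,2,3,4,5}}
  π1 = {{0,5},{1,3},{2},{4}}
  π2 = {{0},{1,3},{2},{4},{5}}
stable after 3 split(s): 5 block(s)
1∈{1,3}, 3∈{1,3}

Answer: BISIMILAR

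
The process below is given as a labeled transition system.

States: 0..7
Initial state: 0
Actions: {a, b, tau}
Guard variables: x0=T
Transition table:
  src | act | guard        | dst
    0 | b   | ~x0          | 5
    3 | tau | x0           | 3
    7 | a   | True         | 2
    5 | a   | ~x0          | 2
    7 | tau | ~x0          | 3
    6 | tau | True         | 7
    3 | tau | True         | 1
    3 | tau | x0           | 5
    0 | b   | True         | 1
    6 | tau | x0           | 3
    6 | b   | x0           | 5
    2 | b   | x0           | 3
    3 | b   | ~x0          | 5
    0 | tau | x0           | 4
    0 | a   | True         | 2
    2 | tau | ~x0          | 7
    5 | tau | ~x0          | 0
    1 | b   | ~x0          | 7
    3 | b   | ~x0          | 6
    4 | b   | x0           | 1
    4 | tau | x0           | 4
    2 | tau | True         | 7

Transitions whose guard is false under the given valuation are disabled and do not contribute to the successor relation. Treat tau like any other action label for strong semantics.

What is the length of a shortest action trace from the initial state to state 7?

Breadth-first toward 7:
  depth 0: {0}
  depth 1: {1,2,4}
  depth 2: {3,7}
first hit 7 at d=2 via a·tau

Answer: 2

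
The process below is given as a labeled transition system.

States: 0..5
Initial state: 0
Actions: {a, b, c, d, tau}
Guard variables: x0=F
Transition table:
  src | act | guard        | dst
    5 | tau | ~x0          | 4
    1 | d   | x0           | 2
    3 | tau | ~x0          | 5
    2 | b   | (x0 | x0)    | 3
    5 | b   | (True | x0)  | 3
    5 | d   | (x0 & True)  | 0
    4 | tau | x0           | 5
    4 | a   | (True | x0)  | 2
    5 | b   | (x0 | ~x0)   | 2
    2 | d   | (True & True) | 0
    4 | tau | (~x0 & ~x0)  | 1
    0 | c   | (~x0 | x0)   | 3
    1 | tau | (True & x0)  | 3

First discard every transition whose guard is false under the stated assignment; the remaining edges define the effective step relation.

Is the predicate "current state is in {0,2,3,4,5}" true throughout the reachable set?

Answer: INVARIANT VIOLATED at state 1

Working:
Allowed set {0,2,3,4,5}
R = {0,1,2,3,4,5}
  0: safe
  1: outside
  2: safe
  3: safe
  4: safe
  5: safe
witness against invariant: c·tau·tau·tau → 1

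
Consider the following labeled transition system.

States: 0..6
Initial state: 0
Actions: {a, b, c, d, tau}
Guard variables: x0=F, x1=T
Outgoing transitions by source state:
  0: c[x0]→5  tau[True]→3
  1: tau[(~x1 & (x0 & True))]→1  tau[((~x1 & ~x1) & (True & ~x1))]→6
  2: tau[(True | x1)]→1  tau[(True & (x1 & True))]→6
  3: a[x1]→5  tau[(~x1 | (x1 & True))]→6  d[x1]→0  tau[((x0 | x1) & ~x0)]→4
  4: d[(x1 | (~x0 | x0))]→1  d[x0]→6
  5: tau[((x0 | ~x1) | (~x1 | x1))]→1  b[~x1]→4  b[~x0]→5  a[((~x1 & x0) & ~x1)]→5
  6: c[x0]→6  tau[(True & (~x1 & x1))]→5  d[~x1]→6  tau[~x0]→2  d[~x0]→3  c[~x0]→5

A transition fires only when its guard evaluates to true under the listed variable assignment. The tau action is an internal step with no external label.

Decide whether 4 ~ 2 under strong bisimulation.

Answer: NOT BISIMILAR

Analysis:
Bisimulation quotient by refinement:
  π0 = {{0,1,2,3,4,5,6}}
  π1 = {{0,2},{1},{3},{4},{5},{6}}
  π2 = {{0},{1},{2},{3},{4},{5},{6}}
7 equivalence class(es) (converged in 3)
class of 4: {4}; class of 2: {2}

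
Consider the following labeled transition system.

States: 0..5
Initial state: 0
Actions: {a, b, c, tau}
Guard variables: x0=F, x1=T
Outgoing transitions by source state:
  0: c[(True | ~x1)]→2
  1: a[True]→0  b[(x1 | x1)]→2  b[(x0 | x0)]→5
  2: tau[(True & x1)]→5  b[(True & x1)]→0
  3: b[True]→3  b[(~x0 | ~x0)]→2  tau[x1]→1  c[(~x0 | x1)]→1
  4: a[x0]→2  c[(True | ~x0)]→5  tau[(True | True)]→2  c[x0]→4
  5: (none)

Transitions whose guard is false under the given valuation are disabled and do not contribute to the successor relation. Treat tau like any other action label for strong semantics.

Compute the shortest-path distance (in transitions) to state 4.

BFS to 4:
  depth 0: {0}
  depth 1: {2}
  depth 2: {5}
4 never appears.

Answer: UNREACHABLE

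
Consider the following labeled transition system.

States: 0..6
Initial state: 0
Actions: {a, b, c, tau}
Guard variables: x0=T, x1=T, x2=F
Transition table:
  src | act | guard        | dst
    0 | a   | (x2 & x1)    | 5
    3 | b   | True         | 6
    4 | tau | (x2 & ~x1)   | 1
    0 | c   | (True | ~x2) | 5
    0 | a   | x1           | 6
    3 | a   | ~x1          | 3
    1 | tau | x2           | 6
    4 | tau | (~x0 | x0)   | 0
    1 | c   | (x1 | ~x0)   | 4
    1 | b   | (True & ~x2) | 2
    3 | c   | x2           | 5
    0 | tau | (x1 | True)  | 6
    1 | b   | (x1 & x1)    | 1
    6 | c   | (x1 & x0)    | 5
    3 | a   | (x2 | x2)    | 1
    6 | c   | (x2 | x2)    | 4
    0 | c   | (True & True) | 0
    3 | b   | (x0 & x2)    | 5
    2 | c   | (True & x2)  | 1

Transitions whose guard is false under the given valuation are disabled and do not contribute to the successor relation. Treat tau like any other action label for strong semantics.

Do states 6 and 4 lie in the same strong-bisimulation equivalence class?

Refine partition for ~:
  P[0] = {{0,1,2,3,4,5,6}}
  P[1] = {{0},{1},{2,5},{3},{4},{6}}
stable after 2 split(s): 6 block(s)
[6]={6}  [4]={4}

Answer: NOT BISIMILAR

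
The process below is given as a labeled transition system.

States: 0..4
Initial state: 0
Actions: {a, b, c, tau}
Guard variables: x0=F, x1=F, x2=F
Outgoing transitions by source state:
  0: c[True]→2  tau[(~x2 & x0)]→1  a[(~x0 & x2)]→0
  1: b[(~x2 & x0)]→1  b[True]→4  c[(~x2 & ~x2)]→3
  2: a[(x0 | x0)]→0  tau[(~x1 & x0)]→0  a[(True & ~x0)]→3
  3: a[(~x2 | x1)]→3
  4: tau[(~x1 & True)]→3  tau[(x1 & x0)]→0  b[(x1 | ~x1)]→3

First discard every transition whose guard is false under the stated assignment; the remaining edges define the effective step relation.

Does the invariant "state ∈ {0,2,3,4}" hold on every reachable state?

Answer: INVARIANT HOLDS

Trace:
Inv-set: {0,2,3,4}
R = {0,2,3}
  0: ok
  2: ok
  3: ok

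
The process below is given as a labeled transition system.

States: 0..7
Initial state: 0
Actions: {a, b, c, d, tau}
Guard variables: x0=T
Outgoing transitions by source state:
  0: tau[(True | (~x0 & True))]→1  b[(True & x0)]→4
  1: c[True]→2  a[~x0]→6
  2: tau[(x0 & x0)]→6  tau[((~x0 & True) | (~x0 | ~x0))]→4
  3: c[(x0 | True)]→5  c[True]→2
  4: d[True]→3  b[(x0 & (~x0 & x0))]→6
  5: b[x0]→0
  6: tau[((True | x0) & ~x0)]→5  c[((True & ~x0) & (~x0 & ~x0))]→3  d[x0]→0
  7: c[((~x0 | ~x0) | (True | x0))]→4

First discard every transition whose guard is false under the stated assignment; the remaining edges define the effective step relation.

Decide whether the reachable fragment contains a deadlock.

Reachable = {0,1,2,3,4,5,6}
  0: b→4  tau→1  [deg 2]
  1: c→2  [deg 1]
  2: tau→6  [deg 1]
  3: c→2  c→5  [deg 2]
  4: d→3  [deg 1]
  5: b→0  [deg 1]
  6: d→0  [deg 1]

Answer: DEADLOCK-FREE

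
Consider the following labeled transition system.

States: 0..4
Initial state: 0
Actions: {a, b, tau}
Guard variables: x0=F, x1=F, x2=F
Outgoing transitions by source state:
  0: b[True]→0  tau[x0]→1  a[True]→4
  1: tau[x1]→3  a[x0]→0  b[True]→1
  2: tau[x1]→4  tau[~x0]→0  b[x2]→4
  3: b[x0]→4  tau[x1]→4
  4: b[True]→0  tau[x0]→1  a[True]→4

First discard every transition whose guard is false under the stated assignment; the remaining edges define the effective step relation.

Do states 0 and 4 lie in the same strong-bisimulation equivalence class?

Answer: BISIMILAR

Working:
Bisimulation quotient by refinement:
  round 0: {{0,1,2,3,4}}
  round 1: {{0,4},{1},{2},{3}}
stable after 2 split(s): 4 block(s)
[0]={0,4}  [4]={0,4}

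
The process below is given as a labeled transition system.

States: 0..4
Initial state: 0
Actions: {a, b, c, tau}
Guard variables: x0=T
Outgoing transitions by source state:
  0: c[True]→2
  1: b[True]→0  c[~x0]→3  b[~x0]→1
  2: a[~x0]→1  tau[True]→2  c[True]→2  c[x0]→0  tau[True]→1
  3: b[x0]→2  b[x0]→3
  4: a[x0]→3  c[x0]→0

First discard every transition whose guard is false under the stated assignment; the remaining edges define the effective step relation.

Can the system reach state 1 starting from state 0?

Guard filter leaves 10 enabled edge(s).
depth 0: {0}
depth 1: {2}  total {0,2}
depth 2: {1}  total {0,1,2}
Reachable = {0,1,2}
trace reaching 1: c·tau

Answer: REACHABLE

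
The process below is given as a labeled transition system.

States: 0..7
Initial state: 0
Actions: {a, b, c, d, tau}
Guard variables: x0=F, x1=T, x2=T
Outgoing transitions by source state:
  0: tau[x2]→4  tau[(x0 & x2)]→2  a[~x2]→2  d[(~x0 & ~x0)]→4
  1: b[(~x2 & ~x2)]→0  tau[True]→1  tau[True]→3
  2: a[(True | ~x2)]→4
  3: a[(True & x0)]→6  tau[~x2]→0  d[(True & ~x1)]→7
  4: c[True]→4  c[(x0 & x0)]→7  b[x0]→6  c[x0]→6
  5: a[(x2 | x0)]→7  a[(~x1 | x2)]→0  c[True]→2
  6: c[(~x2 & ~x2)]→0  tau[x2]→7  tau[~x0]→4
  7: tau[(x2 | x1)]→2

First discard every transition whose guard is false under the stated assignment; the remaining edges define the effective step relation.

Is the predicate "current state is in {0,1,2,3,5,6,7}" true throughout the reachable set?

Answer: INVARIANT VIOLATED at state 4

Analysis:
Allowed set {0,1,2,3,5,6,7}
Reachable = {0,4}
  0: ok
  4: VIOLATES
counterexample path to 4: tau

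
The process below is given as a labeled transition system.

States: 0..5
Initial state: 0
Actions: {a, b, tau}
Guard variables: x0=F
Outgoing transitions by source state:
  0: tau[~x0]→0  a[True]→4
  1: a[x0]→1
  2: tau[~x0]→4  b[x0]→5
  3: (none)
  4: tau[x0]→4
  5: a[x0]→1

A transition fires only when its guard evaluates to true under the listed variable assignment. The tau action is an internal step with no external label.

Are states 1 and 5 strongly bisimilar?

Bisimulation quotient by refinement:
  π0 = {{0,1,2,3,4,5}}
  π1 = {{0},{1,3,4,5},{2}}
stable after 2 split(s): 3 block(s)
[1]={1,3,4,5}  [5]={1,3,4,5}

Answer: BISIMILAR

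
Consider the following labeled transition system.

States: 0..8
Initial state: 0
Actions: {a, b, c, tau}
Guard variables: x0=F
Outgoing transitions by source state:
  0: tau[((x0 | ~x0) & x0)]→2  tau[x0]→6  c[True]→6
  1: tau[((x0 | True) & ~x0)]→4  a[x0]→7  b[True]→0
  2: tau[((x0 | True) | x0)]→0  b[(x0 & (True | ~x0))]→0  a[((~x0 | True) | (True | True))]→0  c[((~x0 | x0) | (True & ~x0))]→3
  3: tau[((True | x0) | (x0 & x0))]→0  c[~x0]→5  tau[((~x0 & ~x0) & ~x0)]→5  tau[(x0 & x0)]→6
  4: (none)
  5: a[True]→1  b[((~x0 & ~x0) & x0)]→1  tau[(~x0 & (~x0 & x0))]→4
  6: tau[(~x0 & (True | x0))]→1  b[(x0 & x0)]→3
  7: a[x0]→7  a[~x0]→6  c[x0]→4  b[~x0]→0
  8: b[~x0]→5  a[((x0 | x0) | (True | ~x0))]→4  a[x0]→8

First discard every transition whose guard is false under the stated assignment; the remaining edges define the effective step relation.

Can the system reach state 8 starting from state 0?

15 transition(s) survive guard evaluation.
L0 = {0}
L1 = {6}  total {0,6}
L2 = {1}  total {0,1,6}
L3 = {4}  total {0,1,4,6}
Reach set: {0,1,4,6}

Answer: UNREACHABLE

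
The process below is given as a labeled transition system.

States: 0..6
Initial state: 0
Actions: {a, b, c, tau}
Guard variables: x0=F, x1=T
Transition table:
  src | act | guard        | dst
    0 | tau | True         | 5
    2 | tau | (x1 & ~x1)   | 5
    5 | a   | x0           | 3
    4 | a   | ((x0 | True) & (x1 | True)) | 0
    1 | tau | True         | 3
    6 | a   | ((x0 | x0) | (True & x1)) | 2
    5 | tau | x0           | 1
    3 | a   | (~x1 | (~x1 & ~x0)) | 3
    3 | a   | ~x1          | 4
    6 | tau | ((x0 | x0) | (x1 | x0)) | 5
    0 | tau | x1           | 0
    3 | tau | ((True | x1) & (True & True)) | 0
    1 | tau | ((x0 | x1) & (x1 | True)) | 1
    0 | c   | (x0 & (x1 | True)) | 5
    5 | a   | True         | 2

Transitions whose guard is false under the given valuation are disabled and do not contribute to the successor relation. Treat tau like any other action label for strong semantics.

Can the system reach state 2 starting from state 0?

After dropping false guards: 9 live edges.
L0 = {0}
L1 = {5}  total {0,5}
L2 = {2}  total {0,2,5}
R = {0,2,5}
witness 2: tau·a

Answer: REACHABLE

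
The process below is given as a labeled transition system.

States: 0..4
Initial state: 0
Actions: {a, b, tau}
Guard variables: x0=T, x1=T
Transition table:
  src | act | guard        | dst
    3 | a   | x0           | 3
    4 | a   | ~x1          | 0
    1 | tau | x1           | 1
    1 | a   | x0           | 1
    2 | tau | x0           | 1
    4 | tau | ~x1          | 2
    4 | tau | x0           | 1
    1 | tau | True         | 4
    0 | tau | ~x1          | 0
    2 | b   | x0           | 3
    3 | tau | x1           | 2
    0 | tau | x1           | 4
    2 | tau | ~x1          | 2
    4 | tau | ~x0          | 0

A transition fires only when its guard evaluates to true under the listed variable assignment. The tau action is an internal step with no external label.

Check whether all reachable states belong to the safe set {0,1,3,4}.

Safe = {0,1,3,4}
Reach set: {0,1,4}
  0: safe
  1: safe
  4: safe

Answer: INVARIANT HOLDS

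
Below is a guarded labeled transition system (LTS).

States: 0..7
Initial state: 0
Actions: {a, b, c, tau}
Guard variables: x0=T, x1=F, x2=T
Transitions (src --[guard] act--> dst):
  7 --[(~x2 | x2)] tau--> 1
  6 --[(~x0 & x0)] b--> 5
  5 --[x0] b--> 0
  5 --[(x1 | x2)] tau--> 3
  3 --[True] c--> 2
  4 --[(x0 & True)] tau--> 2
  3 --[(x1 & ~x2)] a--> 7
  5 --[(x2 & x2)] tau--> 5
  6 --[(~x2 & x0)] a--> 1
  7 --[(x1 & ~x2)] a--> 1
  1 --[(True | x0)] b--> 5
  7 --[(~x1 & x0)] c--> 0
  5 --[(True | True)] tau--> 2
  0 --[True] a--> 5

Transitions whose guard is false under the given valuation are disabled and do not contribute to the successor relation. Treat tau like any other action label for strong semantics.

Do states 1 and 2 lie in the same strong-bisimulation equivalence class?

Answer: NOT BISIMILAR

Analysis:
Refine partition for ~:
  P[0] = {{0,1,2,3,4,5,6,7}}
  P[1] = {{0},{1},{2,6},{3},{4},{5},{7}}
7 equivalence class(es) (converged in 2)
class of 1: {1}; class of 2: {2,6}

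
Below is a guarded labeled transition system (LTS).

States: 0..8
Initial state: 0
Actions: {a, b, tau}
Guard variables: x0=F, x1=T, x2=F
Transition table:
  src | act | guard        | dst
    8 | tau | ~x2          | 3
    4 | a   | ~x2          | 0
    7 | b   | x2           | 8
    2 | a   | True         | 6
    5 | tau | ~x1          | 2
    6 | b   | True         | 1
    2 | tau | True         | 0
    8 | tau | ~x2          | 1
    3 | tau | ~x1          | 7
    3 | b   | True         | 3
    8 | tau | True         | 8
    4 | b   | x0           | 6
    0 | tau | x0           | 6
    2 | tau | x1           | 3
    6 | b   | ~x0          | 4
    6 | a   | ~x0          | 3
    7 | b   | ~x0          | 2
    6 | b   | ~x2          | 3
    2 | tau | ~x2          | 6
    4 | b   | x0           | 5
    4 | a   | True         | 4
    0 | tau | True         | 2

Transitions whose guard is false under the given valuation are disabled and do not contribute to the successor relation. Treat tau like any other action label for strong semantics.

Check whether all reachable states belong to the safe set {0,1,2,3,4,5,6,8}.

Allowed set {0,1,2,3,4,5,6,8}
R = {0,1,2,3,4,6}
  0: safe
  1: safe
  2: safe
  3: safe
  4: safe
  6: safe

Answer: INVARIANT HOLDS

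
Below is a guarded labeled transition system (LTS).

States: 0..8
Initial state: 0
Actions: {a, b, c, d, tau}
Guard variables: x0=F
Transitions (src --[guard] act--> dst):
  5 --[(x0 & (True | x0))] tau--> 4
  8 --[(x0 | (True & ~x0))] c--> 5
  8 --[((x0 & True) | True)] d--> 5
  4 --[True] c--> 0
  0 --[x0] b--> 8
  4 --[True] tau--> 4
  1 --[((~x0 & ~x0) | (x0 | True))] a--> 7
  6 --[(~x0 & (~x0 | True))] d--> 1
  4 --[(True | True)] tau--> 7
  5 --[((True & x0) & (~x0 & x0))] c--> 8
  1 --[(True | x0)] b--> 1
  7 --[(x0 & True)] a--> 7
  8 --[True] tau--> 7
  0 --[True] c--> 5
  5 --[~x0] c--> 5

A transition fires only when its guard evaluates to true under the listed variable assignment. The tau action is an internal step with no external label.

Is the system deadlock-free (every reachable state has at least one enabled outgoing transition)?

R = {0,5}
  0: c→5  [deg 1]
  5: c→5  [deg 1]

Answer: DEADLOCK-FREE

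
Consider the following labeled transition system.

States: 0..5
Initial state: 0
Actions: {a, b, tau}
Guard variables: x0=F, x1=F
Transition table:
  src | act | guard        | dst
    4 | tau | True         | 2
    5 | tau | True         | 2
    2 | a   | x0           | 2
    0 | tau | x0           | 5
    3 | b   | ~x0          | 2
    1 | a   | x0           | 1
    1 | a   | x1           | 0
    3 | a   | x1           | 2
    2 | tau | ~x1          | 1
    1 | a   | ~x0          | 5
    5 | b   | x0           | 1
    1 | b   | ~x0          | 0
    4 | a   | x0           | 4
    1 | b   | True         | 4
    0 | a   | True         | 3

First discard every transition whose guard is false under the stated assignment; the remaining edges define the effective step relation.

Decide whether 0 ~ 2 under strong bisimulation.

Bisimulation quotient by refinement:
  P[0] = {{0,1,2,3,4,5}}
  P[1] = {{0},{1},{2,4,5},{3}}
  P[2] = {{0},{1},{2},{3},{4,5}}
5 equivalence class(es) (converged in 3)
0∈{0}, 2∈{2}

Answer: NOT BISIMILAR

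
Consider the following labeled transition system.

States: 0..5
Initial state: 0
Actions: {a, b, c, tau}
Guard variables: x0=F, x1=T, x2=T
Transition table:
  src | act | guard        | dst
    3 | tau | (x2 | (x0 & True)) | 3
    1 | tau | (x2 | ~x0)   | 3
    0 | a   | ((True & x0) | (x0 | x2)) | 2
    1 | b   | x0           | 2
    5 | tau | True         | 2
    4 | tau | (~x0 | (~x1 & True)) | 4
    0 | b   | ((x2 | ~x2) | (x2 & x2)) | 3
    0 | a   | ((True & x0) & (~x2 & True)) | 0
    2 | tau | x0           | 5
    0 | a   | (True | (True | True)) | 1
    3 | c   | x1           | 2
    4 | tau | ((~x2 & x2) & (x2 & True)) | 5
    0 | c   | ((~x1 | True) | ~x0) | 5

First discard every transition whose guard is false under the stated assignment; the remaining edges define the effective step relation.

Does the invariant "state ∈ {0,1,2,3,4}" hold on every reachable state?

Allowed set {0,1,2,3,4}
R = {0,1,2,3,5}
  0: ✓
  1: ✓
  2: ✓
  3: ✓
  5: ✗ unsafe
witness against invariant: c → 5

Answer: INVARIANT VIOLATED at state 5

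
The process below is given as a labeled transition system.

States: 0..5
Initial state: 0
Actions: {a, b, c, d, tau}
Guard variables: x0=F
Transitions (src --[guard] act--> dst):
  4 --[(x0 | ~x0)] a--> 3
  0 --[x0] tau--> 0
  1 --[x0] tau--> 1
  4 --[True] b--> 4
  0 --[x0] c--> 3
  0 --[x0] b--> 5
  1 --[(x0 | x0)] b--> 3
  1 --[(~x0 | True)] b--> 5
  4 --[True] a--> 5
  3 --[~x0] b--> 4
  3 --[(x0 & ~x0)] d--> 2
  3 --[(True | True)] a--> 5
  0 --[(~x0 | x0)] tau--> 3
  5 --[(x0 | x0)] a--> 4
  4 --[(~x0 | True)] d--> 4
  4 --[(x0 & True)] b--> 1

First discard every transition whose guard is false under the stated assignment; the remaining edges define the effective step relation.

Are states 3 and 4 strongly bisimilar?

Answer: NOT BISIMILAR

Working:
Refine partition for ~:
  round 0: {{0,1,2,3,4,5}}
  round 1: {{0},{1},{2,5},{3},{4}}
5 equivalence class(es) (converged in 2)
class of 3: {3}; class of 4: {4}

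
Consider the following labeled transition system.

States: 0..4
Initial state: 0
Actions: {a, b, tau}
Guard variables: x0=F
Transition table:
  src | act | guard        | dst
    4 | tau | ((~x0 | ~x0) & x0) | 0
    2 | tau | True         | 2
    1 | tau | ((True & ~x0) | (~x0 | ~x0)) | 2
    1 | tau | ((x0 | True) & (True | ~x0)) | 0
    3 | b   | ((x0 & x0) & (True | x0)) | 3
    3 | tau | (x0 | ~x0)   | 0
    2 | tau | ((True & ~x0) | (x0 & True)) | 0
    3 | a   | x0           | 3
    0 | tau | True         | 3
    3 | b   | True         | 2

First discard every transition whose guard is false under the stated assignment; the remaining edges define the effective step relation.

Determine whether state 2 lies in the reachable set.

After dropping false guards: 7 live edges.
depth 0: {0}
depth 1: {3}  now seen {0,3}
depth 2: {2}  now seen {0,2,3}
R = {0,2,3}
witness 2: tau·b

Answer: REACHABLE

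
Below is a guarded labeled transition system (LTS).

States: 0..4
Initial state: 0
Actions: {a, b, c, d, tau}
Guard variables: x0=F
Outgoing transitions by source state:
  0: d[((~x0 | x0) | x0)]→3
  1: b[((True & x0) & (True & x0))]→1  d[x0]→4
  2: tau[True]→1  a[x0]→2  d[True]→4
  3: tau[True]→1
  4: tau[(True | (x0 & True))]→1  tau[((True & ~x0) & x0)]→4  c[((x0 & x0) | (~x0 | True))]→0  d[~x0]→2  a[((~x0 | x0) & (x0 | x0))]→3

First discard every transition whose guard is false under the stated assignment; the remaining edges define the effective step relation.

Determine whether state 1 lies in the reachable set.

Guard filter leaves 7 enabled edge(s).
depth 0: {0}
depth 1: {3}  total {0,3}
depth 2: {1}  total {0,1,3}
Reach set: {0,1,3}
Path to 1: d·tau

Answer: REACHABLE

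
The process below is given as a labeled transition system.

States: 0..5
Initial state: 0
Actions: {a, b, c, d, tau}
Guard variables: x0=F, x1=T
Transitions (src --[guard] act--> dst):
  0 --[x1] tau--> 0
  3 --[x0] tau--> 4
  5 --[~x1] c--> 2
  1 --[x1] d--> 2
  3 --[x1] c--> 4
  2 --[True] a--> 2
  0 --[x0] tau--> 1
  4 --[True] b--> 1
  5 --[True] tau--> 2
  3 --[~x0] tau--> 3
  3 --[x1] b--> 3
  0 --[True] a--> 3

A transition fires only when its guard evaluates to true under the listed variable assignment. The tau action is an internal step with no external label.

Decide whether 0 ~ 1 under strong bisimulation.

Bisimulation quotient by refinement:
  P[0] = {{0,1,2,3,4,5}}
  P[1] = {{0},{1},{2},{3},{4},{5}}
Fixed point at round 2; 6 class(es).
class of 0: {0}; class of 1: {1}

Answer: NOT BISIMILAR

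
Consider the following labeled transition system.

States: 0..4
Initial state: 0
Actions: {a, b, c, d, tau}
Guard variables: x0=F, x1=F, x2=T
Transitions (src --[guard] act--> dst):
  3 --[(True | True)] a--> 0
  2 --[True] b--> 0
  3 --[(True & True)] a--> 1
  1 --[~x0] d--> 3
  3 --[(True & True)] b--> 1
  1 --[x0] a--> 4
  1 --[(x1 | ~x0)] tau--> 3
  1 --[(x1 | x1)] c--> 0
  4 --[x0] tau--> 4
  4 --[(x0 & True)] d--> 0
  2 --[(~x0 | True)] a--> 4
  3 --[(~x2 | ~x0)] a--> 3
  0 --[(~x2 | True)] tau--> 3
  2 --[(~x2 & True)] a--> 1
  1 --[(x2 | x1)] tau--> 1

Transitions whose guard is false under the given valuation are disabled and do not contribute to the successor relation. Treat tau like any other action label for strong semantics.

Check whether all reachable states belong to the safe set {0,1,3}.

Answer: INVARIANT HOLDS

Analysis:
Inv-set: {0,1,3}
R = {0,1,3}
  0: safe
  1: safe
  3: safe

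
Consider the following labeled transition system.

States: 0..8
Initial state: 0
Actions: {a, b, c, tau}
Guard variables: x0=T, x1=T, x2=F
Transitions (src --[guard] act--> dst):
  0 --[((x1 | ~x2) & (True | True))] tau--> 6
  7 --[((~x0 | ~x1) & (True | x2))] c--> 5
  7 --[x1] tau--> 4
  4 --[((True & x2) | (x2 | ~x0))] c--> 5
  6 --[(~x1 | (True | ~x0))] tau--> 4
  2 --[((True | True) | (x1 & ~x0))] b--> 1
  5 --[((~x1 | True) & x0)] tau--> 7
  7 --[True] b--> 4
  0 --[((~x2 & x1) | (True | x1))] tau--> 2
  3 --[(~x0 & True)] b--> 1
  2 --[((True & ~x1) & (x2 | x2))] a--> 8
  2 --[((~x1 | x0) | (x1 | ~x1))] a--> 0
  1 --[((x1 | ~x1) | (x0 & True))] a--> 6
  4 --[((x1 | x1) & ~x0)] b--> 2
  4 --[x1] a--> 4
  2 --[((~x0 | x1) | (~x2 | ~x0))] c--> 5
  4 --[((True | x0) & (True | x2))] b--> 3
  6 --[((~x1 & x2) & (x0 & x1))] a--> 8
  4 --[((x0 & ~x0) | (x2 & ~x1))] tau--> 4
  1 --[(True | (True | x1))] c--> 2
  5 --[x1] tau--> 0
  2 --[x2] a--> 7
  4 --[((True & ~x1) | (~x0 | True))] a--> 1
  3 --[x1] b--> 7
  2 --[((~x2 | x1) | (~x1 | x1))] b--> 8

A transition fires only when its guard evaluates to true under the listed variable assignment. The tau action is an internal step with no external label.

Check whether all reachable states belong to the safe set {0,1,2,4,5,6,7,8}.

Allowed set {0,1,2,4,5,6,7,8}
Reachable = {0,1,2,3,4,5,6,7,8}
  0: safe
  1: safe
  2: safe
  3: outside
  4: safe
  5: safe
  6: safe
  7: safe
  8: safe
reach 3 via tau·tau·b — violates

Answer: INVARIANT VIOLATED at state 3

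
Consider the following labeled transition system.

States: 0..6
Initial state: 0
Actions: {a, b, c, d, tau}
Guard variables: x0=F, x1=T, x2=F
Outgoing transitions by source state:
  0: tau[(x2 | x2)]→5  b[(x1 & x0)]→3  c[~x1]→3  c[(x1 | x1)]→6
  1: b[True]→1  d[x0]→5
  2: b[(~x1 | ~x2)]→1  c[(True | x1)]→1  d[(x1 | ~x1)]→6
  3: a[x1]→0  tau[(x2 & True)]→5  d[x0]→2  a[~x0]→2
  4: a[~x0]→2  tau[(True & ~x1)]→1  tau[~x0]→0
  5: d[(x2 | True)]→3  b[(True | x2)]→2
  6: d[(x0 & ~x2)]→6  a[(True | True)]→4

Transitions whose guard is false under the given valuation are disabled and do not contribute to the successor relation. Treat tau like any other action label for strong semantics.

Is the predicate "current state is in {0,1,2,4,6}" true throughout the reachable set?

Answer: INVARIANT HOLDS

Analysis:
Allowed set {0,1,2,4,6}
R = {0,1,2,4,6}
  0: ✓
  1: ✓
  2: ✓
  4: ✓
  6: ✓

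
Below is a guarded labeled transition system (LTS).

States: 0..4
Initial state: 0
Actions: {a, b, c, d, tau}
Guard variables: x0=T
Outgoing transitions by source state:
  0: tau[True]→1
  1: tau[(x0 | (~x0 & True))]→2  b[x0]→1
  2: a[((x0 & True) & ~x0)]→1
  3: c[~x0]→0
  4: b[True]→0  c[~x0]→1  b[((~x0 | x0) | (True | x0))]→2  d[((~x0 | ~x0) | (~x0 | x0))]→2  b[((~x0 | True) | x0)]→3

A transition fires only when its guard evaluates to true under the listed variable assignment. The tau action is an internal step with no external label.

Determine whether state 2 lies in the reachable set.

After dropping false guards: 7 live edges.
L0 = {0}
L1 = {1}  now seen {0,1}
L2 = {2}  now seen {0,1,2}
Reach set: {0,1,2}
Path to 2: tau·tau

Answer: REACHABLE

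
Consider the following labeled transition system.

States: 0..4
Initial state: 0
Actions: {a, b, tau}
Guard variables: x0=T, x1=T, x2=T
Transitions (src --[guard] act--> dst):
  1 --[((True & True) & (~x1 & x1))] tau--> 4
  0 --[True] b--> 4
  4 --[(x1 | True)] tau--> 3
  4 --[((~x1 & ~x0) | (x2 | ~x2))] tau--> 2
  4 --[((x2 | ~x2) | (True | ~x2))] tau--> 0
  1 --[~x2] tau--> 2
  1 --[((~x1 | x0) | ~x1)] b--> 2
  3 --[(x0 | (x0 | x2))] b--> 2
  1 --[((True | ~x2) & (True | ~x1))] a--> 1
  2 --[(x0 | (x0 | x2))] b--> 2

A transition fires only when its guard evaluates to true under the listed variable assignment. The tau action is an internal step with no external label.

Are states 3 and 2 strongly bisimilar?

Answer: BISIMILAR

Analysis:
Refine partition for ~:
  round 0: {{0,1,2,3,4}}
  round 1: {{0,2,3},{1},{4}}
  round 2: {{0},{1},{2,3},{4}}
stable after 3 split(s): 4 block(s)
[3]={2,3}  [2]={2,3}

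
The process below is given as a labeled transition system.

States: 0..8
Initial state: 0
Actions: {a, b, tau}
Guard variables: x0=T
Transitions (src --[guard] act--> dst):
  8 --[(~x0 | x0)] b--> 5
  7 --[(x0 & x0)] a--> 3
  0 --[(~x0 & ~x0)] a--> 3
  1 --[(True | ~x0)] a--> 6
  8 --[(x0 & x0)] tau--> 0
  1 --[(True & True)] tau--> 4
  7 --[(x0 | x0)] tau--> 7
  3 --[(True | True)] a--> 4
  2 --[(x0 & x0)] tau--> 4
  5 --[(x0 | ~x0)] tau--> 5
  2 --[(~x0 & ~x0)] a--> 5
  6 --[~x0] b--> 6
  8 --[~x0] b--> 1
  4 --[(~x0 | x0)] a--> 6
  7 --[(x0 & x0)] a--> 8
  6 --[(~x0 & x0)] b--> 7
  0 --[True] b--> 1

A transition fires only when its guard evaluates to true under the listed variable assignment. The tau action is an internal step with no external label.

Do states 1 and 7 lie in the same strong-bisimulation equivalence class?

Answer: NOT BISIMILAR

Analysis:
Bisimulation quotient by refinement:
  π0 = {{0,1,2,3,4,5,6,7,8}}
  π1 = {{0},{1,7},{2,5},{3,4},{6},{8}}
  π2 = {{0},{1},{2},{3},{4},{5},{6},{7},{8}}
9 equivalence class(es) (converged in 3)
[1]={1}  [7]={7}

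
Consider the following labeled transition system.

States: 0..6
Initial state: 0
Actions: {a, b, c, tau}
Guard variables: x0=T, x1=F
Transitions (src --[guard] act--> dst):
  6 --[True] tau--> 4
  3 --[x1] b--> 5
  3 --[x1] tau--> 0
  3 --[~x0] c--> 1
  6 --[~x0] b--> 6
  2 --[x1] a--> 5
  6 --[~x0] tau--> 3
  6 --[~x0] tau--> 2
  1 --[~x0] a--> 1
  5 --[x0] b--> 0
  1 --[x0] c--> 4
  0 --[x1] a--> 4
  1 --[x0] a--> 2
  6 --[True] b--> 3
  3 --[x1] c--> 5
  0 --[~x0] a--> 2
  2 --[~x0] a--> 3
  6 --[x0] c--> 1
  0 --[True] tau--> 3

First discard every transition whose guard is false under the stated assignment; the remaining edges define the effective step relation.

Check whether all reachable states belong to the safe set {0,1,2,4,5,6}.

Safe = {0,1,2,4,5,6}
R = {0,3}
  0: ok
  3: VIOLATES
reach 3 via tau — violates

Answer: INVARIANT VIOLATED at state 3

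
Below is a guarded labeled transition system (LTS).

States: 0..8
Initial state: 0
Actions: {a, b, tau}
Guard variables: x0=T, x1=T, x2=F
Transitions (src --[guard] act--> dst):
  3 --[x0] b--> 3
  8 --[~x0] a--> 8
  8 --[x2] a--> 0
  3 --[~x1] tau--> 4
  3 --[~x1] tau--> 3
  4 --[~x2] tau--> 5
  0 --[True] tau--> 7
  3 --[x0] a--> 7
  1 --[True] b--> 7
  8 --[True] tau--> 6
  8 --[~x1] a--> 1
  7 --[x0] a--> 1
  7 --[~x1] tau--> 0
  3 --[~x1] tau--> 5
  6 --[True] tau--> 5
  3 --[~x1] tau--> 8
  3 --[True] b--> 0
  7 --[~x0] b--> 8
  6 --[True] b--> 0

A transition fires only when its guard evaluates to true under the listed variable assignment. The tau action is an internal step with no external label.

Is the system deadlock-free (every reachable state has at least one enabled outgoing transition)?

R = {0,1,7}
  0: tau→7  [1 exit(s)]
  1: b→7  [1 exit(s)]
  7: a→1  [1 exit(s)]

Answer: DEADLOCK-FREE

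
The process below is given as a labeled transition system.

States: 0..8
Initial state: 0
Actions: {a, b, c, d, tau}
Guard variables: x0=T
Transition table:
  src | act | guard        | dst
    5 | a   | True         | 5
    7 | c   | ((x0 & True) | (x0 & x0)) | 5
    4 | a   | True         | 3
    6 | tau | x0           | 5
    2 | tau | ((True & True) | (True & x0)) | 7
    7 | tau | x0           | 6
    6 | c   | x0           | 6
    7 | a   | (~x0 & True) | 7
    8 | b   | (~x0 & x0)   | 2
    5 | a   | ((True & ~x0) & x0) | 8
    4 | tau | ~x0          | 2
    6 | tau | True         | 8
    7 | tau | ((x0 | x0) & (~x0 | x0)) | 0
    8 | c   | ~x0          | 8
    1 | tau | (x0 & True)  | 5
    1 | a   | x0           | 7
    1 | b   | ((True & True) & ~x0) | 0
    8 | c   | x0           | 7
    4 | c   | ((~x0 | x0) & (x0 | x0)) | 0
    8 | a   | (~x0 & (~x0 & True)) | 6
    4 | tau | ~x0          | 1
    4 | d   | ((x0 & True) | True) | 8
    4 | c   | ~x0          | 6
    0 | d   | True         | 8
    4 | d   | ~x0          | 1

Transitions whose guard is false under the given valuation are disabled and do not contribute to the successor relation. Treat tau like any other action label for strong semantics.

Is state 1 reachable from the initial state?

Answer: UNREACHABLE

Analysis:
After dropping false guards: 15 live edges.
Layer 0: {0}
Layer 1: {8}  total {0,8}
Layer 2: {7}  total {0,7,8}
Layer 3: {5,6}  total {0,5,6,7,8}
Reachable = {0,5,6,7,8}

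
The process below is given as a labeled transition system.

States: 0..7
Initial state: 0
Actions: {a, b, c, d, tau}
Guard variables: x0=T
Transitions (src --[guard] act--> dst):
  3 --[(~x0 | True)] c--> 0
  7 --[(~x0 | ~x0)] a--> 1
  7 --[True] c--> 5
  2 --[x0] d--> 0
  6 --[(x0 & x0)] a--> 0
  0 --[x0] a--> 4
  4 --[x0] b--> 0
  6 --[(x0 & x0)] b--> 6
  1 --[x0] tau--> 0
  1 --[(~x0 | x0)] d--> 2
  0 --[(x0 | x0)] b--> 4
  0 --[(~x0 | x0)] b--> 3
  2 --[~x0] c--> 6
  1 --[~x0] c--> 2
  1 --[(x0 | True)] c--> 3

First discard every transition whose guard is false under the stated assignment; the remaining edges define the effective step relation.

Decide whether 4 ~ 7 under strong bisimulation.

Bisimulation quotient by refinement:
  π0 = {{0,1,2,3,4,5,6,7}}
  π1 = {{0,6},{1},{2},{3,7},{4},{5}}
  π2 = {{0},{1},{2},{3},{4},{5},{6},{7}}
8 equivalence class(es) (converged in 3)
4∈{4}, 7∈{7}

Answer: NOT BISIMILAR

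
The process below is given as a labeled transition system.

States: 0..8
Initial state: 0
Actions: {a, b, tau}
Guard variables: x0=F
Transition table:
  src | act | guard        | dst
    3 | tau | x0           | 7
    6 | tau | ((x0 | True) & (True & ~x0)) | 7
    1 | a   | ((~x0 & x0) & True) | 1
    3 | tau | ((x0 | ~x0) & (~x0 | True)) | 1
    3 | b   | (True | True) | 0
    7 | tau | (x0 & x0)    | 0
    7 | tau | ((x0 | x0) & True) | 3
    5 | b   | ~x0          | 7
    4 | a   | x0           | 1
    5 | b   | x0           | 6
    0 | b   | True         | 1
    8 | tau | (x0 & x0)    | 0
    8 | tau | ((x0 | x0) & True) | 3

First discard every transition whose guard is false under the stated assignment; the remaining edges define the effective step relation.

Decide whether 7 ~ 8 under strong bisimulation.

Compute ~ classes (split until stable):
  P[0] = {{0,1,2,3,4,5,6,7,8}}
  P[1] = {{0,5},{1,2,4,7,8},{3},{6}}
Fixed point at round 2; 4 class(es).
class of 7: {1,2,4,7,8}; class of 8: {1,2,4,7,8}

Answer: BISIMILAR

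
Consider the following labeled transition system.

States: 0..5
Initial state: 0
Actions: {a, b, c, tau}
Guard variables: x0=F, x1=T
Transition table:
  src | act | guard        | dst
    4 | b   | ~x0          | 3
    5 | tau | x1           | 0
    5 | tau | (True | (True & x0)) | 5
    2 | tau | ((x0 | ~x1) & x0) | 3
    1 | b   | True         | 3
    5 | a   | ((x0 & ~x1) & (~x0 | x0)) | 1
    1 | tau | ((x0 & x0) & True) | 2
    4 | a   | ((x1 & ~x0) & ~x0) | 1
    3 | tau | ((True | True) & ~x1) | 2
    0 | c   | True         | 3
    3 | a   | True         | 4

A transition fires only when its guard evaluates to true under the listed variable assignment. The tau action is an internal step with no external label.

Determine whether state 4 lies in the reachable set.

7 transition(s) survive guard evaluation.
L0 = {0}
L1 = {3}  cumulative {0,3}
L2 = {4}  cumulative {0,3,4}
L3 = {1}  cumulative {0,1,3,4}
Reachable = {0,1,3,4}
trace reaching 4: c·a

Answer: REACHABLE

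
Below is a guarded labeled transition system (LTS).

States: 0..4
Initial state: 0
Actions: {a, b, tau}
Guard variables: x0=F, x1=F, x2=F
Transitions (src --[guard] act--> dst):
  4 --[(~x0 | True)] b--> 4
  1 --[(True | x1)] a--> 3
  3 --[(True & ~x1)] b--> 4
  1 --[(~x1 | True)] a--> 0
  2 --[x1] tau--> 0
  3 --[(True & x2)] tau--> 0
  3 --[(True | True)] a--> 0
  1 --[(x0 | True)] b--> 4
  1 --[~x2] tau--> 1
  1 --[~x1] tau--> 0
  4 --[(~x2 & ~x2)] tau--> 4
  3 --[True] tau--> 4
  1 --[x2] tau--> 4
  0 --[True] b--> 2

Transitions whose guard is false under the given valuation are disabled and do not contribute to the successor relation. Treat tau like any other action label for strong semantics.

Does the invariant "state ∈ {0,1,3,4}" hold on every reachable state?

Safe = {0,1,3,4}
Reach set: {0,2}
  0: safe
  2: VIOLATES
counterexample path to 2: b

Answer: INVARIANT VIOLATED at state 2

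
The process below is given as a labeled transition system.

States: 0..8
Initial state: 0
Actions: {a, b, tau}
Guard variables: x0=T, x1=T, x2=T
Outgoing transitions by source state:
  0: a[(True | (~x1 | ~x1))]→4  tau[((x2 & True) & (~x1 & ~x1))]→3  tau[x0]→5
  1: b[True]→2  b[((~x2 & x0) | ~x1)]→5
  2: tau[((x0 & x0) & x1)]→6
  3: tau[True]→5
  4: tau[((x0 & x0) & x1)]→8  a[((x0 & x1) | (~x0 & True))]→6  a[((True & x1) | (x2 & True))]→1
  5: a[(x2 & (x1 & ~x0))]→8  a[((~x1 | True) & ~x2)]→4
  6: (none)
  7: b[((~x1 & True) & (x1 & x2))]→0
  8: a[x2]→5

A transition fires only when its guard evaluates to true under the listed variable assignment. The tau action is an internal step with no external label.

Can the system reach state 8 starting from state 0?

Answer: REACHABLE

Analysis:
9 transition(s) survive guard evaluation.
depth 0: {0}
depth 1: {4,5}  now seen {0,4,5}
depth 2: {1,6,8}  now seen {0,1,4,5,6,8}
depth 3: {2}  now seen {0,1,2,4,5,6,8}
R = {0,1,2,4,5,6,8}
trace reaching 8: a·tau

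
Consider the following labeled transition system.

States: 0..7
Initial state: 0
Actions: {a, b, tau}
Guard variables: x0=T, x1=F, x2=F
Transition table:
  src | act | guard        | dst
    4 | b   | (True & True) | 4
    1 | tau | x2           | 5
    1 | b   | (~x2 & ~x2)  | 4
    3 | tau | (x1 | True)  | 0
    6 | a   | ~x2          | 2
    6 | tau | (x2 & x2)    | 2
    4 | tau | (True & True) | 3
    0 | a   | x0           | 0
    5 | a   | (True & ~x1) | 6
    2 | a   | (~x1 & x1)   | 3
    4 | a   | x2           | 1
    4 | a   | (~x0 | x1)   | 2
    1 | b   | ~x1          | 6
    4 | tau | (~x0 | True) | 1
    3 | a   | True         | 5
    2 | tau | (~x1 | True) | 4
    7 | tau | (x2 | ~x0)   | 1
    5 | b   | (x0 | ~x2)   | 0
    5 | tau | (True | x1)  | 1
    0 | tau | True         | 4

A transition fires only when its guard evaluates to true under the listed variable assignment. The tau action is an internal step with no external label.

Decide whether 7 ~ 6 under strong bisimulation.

Answer: NOT BISIMILAR

Working:
Bisimulation quotient by refinement:
  P[0] = {{0,1,2,3,4,5,6,7}}
  P[1] = {{0,3},{1},{2},{4},{5},{6},{7}}
  P[2] = {{0},{1},{2},{3},{4},{5},{6},{7}}
Fixed point at round 3; 8 class(es).
class of 7: {7}; class of 6: {6}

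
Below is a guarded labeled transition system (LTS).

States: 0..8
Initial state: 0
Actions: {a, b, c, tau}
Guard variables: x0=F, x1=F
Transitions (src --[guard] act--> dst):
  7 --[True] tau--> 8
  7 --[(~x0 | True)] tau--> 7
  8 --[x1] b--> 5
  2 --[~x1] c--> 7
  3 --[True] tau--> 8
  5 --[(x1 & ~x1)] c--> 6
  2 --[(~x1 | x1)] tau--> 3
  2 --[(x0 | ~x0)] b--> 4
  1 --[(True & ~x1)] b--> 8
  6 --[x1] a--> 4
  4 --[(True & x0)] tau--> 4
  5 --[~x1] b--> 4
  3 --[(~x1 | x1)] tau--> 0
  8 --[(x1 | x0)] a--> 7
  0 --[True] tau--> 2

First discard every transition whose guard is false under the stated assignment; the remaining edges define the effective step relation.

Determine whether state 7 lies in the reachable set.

Answer: REACHABLE

Working:
After dropping false guards: 10 live edges.
depth 0: {0}
depth 1: {2}  total {0,2}
depth 2: {3,4,7}  total {0,2,3,4,7}
depth 3: {8}  total {0,2,3,4,7,8}
Reach set: {0,2,3,4,7,8}
trace reaching 7: tau·c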